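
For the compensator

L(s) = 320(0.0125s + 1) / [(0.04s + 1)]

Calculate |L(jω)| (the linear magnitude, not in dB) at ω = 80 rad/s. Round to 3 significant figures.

At ω = 80 rad/s:
zero (1 + j80·0.0125) = 1 + j1 → |·| ≈ 1.4142, ∠ ≈ 45.00°
pole (1 + j80·0.04) = 1 + j3.2 → |·| ≈ 3.3526, ∠ ≈ 72.65°
|L| = 320 · 1.4142 / (3.3526) ≈ 134.98

135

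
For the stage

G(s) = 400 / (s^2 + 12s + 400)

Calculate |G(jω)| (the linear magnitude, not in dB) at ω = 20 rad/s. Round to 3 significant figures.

1.67

At s = jω = j20:
quadratic: (j20)² + 12·j20 + 400 = 0 + j240 → |·| ≈ 240, ∠ ≈ 90.00°
|G| = 400 / 240 ≈ 1.6667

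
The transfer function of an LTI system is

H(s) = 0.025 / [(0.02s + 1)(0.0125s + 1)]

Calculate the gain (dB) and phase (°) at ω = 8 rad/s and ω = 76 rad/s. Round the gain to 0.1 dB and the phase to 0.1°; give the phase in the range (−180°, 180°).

ω = 8: -32.2 dB, -14.8°; ω = 76: -40.0 dB, -100.2°

At ω = 8 rad/s:
pole (1 + j8·0.02) = 1 + j0.16 → |·| ≈ 1.0127, ∠ ≈ 9.09°
pole (1 + j8·0.0125) = 1 + j0.1 → |·| ≈ 1.005, ∠ ≈ 5.71°
|H| = 0.025 · 1 / (1.0127 · 1.005) ≈ 0.024564
Gain = 20 log₁₀(0.024564) ≈ -32.19 dB
∠H = (0°) − (9.09° + 5.71°) = -14.80°

At ω = 76 rad/s:
pole (1 + j76·0.02) = 1 + j1.52 → |·| ≈ 1.8195, ∠ ≈ 56.66°
pole (1 + j76·0.0125) = 1 + j0.95 → |·| ≈ 1.3793, ∠ ≈ 43.53°
|H| = 0.025 · 1 / (1.8195 · 1.3793) ≈ 0.0099616
Gain = 20 log₁₀(0.0099616) ≈ -40.03 dB
∠H = (0°) − (56.66° + 43.53°) = -100.19°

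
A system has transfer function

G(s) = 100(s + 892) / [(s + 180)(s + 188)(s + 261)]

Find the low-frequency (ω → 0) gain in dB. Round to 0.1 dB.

-39.9 dB

G(0) = 100·892 / (180·188·261) ≈ 0.010099
20 log₁₀(0.010099) ≈ -39.91 dB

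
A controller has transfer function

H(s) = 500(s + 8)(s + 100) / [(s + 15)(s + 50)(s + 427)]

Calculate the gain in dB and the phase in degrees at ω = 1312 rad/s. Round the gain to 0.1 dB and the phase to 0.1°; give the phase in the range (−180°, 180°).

At s = jω = j1312:
zero (s+8): 8 + j1312 → |·| = √(8²+1312²) = √1721408 ≈ 1312, ∠ = arctan(1312/8) ≈ 89.65°
zero (s+100): 100 + j1312 → |·| = √(100²+1312²) = √1731344 ≈ 1315.8, ∠ = arctan(1312/100) ≈ 85.64°
pole (s+15): 15 + j1312 → |·| = √(15²+1312²) = √1721569 ≈ 1312.1, ∠ = arctan(1312/15) ≈ 89.34°
pole (s+50): 50 + j1312 → |·| = √(50²+1312²) = √1723844 ≈ 1313, ∠ = arctan(1312/50) ≈ 87.82°
pole (s+427): 427 + j1312 → |·| = √(427²+1312²) = √1903673 ≈ 1379.7, ∠ = arctan(1312/427) ≈ 71.97°
|H| = 500 · 1.7263e+06 / 2.3769e+09 ≈ 0.36314
Gain = 20 log₁₀(0.36314) ≈ -8.80 dB
∠H = 175.29° − 249.13° = -73.84°

-8.8 dB, -73.8°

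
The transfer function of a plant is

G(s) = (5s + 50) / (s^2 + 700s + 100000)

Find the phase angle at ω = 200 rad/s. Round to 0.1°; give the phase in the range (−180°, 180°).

Substitute s = j200:
Numerator: 5(j200) + 50 = 50 + j1000
Denominator: (j200)^2 + 700(j200) + 100000 = 60000 + j140000
|N| = √(50² + 1000²) ≈ 1001.2, ∠N ≈ 87.14°
|D| = √(60000² + 140000²) ≈ 1.5232e+05, ∠D ≈ 66.80°
∠G = 87.14° − 66.80° = 20.34°

20.3°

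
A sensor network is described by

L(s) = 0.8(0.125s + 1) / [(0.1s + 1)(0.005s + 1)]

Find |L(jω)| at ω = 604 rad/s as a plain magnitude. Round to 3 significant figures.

At ω = 604 rad/s:
zero (1 + j604·0.125) = 1 + j75.5 → |·| ≈ 75.507, ∠ ≈ 89.24°
pole (1 + j604·0.1) = 1 + j60.4 → |·| ≈ 60.408, ∠ ≈ 89.05°
pole (1 + j604·0.005) = 1 + j3.02 → |·| ≈ 3.1813, ∠ ≈ 71.68°
|L| = 0.8 · 75.507 / (60.408 · 3.1813) ≈ 0.31432

0.314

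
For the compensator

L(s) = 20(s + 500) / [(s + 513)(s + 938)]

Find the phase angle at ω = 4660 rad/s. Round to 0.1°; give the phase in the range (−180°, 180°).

-78.5°

At s = jω = j4660:
zero (s+500): 500 + j4660 → |·| = √(500²+4660²) = √21965600 ≈ 4686.7, ∠ = arctan(4660/500) ≈ 83.88°
pole (s+513): 513 + j4660 → |·| = √(513²+4660²) = √21978769 ≈ 4688.2, ∠ = arctan(4660/513) ≈ 83.72°
pole (s+938): 938 + j4660 → |·| = √(938²+4660²) = √22595444 ≈ 4753.5, ∠ = arctan(4660/938) ≈ 78.62°
∠L = 83.88° − 162.34° = -78.46°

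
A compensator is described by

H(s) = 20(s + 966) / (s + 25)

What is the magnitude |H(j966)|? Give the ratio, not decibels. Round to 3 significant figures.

28.3

At s = jω = j966:
zero (s+966): 966 + j966 → |·| = √(966²+966²) = √1866312 ≈ 1366.1, ∠ = arctan(966/966) ≈ 45.00°
pole (s+25): 25 + j966 → |·| = √(25²+966²) = √933781 ≈ 966.32, ∠ = arctan(966/25) ≈ 88.52°
|H| = 20 · 1366.1 / 966.32 ≈ 28.274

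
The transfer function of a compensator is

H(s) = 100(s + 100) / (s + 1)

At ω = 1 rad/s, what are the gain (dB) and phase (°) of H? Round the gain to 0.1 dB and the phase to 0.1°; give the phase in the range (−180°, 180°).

At s = jω = j1:
zero (s+100): 100 + j1 → |·| = √(100²+1²) = √10001 ≈ 100, ∠ = arctan(1/100) ≈ 0.57°
pole (s+1): 1 + j1 → |·| = √(1²+1²) = √2 ≈ 1.4142, ∠ = arctan(1/1) ≈ 45.00°
|H| = 100 · 100 / 1.4142 ≈ 7071.1
Gain = 20 log₁₀(7071.1) ≈ 76.99 dB
∠H = 0.57° − 45.00° = -44.43°

77.0 dB, -44.4°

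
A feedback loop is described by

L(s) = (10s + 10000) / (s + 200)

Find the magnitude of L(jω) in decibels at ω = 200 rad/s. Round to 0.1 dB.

31.1 dB

Substitute s = j200:
Numerator: 10(j200) + 10000 = 10000 + j2000
Denominator: (j200) + 200 = 200 + j200
|N| = √(10000² + 2000²) ≈ 10198, ∠N ≈ 11.31°
|D| = √(200² + 200²) ≈ 282.84, ∠D ≈ 45.00°
|L| = 10198 / 282.84 ≈ 36.056
Gain = 20 log₁₀(36.056) ≈ 31.14 dB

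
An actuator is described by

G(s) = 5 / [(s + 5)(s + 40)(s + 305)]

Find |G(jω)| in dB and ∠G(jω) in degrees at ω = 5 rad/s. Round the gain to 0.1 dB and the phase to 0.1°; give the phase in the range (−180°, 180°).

At s = jω = j5:
pole (s+5): 5 + j5 → |·| = √(5²+5²) = √50 ≈ 7.0711, ∠ = arctan(5/5) ≈ 45.00°
pole (s+40): 40 + j5 → |·| = √(40²+5²) = √1625 ≈ 40.311, ∠ = arctan(5/40) ≈ 7.13°
pole (s+305): 305 + j5 → |·| = √(305²+5²) = √93050 ≈ 305.04, ∠ = arctan(5/305) ≈ 0.94°
|G| = 5 / 86950 ≈ 5.7504e-05
Gain = 20 log₁₀(5.7504e-05) ≈ -84.81 dB
∠G = 0.00° − 53.07° = -53.07°

-84.8 dB, -53.1°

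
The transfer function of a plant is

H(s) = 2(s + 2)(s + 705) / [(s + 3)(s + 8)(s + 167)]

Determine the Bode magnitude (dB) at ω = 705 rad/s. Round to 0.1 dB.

-48.2 dB

At s = jω = j705:
zero (s+2): 2 + j705 → |·| = √(2²+705²) = √497029 ≈ 705, ∠ = arctan(705/2) ≈ 89.84°
zero (s+705): 705 + j705 → |·| = √(705²+705²) = √994050 ≈ 997.02, ∠ = arctan(705/705) ≈ 45.00°
pole (s+3): 3 + j705 → |·| = √(3²+705²) = √497034 ≈ 705.01, ∠ = arctan(705/3) ≈ 89.76°
pole (s+8): 8 + j705 → |·| = √(8²+705²) = √497089 ≈ 705.05, ∠ = arctan(705/8) ≈ 89.35°
pole (s+167): 167 + j705 → |·| = √(167²+705²) = √524914 ≈ 724.51, ∠ = arctan(705/167) ≈ 76.67°
|H| = 2 · 7.029e+05 / 3.6013e+08 ≈ 0.0039036
Gain = 20 log₁₀(0.0039036) ≈ -48.17 dB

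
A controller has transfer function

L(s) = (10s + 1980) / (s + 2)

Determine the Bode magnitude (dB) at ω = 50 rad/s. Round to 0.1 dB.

Substitute s = j50:
Numerator: 10(j50) + 1980 = 1980 + j500
Denominator: (j50) + 2 = 2 + j50
|N| = √(1980² + 500²) ≈ 2042.2, ∠N ≈ 14.17°
|D| = √(2² + 50²) ≈ 50.04, ∠D ≈ 87.71°
|L| = 2042.2 / 50.04 ≈ 40.811
Gain = 20 log₁₀(40.811) ≈ 32.22 dB

32.2 dB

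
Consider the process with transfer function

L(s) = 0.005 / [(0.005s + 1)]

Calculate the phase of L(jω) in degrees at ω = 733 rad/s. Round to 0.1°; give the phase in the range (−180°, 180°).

At ω = 733 rad/s:
pole (1 + j733·0.005) = 1 + j3.665 → |·| ≈ 3.799, ∠ ≈ 74.74°
∠L = (0°) − (74.74°) = -74.74°

-74.7°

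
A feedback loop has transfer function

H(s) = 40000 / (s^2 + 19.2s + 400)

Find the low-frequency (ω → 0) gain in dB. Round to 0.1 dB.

H(0) = 40000 / 400 = 100
20 log₁₀(100) ≈ 40.00 dB

40.0 dB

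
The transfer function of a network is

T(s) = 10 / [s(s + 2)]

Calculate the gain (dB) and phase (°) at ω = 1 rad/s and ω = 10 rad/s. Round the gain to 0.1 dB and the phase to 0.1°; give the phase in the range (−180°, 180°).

At s = jω = j1:
pole (s+2): 2 + j1 → |·| = √(2²+1²) = √5 ≈ 2.2361, ∠ = arctan(1/2) ≈ 26.57°
pole at origin: |s| = 1, ∠ = 90.00° (in denominator)
|T| = 10 / 2.2361 ≈ 4.4721
Gain = 20 log₁₀(4.4721) ≈ 13.01 dB
∠T = 0.00° − 116.57° = -116.57°

At s = jω = j10:
pole (s+2): 2 + j10 → |·| = √(2²+10²) = √104 ≈ 10.198, ∠ = arctan(10/2) ≈ 78.69°
pole at origin: |s| = 10, ∠ = 90.00° (in denominator)
|T| = 10 / 101.98 ≈ 0.098058
Gain = 20 log₁₀(0.098058) ≈ -20.17 dB
∠T = 0.00° − 168.69° = -168.69°

ω = 1: 13.0 dB, -116.6°; ω = 10: -20.2 dB, -168.7°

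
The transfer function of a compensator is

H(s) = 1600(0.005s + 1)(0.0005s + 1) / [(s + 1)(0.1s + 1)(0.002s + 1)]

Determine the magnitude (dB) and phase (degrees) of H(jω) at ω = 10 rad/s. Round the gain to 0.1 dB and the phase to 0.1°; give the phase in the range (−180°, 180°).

At ω = 10 rad/s:
zero (1 + j10·0.005) = 1 + j0.05 → |·| ≈ 1.0012, ∠ ≈ 2.86°
zero (1 + j10·0.0005) = 1 + j0.005 → |·| ≈ 1, ∠ ≈ 0.29°
pole (1 + j10·1) = 1 + j10 → |·| ≈ 10.05, ∠ ≈ 84.29°
pole (1 + j10·0.1) = 1 + j1 → |·| ≈ 1.4142, ∠ ≈ 45.00°
pole (1 + j10·0.002) = 1 + j0.02 → |·| ≈ 1.0002, ∠ ≈ 1.15°
|H| = 1600 · 1.0012 · 1 / (10.05 · 1.4142 · 1.0002) ≈ 112.69
Gain = 20 log₁₀(112.69) ≈ 41.04 dB
∠H = (2.86° + 0.29°) − (84.29° + 45.00° + 1.15°) = -127.29°

41.0 dB, -127.3°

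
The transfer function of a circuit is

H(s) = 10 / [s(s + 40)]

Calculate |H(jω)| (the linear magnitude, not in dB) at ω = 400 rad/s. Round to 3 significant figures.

6.22e-05

At s = jω = j400:
pole (s+40): 40 + j400 → |·| = √(40²+400²) = √161600 ≈ 402, ∠ = arctan(400/40) ≈ 84.29°
pole at origin: |s| = 400, ∠ = 90.00° (in denominator)
|H| = 10 / 1.608e+05 ≈ 6.2189e-05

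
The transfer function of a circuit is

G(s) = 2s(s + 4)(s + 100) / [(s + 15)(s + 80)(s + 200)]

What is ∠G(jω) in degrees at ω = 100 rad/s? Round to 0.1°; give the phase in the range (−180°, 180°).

At s = jω = j100:
zero (s+4): 4 + j100 → |·| = √(4²+100²) = √10016 ≈ 100.08, ∠ = arctan(100/4) ≈ 87.71°
zero (s+100): 100 + j100 → |·| = √(100²+100²) = √20000 ≈ 141.42, ∠ = arctan(100/100) ≈ 45.00°
zero at origin: s = j100 → |·| = 100, ∠ = 90.00°
pole (s+15): 15 + j100 → |·| = √(15²+100²) = √10225 ≈ 101.12, ∠ = arctan(100/15) ≈ 81.47°
pole (s+80): 80 + j100 → |·| = √(80²+100²) = √16400 ≈ 128.06, ∠ = arctan(100/80) ≈ 51.34°
pole (s+200): 200 + j100 → |·| = √(200²+100²) = √50000 ≈ 223.61, ∠ = arctan(100/200) ≈ 26.57°
∠G = 222.71° − 159.38° = 63.33°

63.3°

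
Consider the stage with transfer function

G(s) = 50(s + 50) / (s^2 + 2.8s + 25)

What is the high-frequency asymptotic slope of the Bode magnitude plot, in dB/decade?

Each pole contributes −20 dB/decade at high frequency; each zero contributes +20 dB/decade.
Net: 1 zero(s) − 2 pole(s) → -20 dB/decade.

-20 dB/decade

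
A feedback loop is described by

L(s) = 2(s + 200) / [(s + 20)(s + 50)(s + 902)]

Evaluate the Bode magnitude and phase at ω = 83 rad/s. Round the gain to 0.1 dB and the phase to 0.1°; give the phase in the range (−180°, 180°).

At s = jω = j83:
zero (s+200): 200 + j83 → |·| = √(200²+83²) = √46889 ≈ 216.54, ∠ = arctan(83/200) ≈ 22.54°
pole (s+20): 20 + j83 → |·| = √(20²+83²) = √7289 ≈ 85.376, ∠ = arctan(83/20) ≈ 76.45°
pole (s+50): 50 + j83 → |·| = √(50²+83²) = √9389 ≈ 96.897, ∠ = arctan(83/50) ≈ 58.93°
pole (s+902): 902 + j83 → |·| = √(902²+83²) = √820493 ≈ 905.81, ∠ = arctan(83/902) ≈ 5.26°
|L| = 2 · 216.54 / 7.4935e+06 ≈ 5.7794e-05
Gain = 20 log₁₀(5.7794e-05) ≈ -84.76 dB
∠L = 22.54° − 140.64° = -118.10°

-84.8 dB, -118.1°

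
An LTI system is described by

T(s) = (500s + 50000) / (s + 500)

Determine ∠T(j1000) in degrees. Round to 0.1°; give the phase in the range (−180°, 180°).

20.9°

Substitute s = j1000:
Numerator: 500(j1000) + 50000 = 50000 + j500000
Denominator: (j1000) + 500 = 500 + j1000
|N| = √(50000² + 500000²) ≈ 5.0249e+05, ∠N ≈ 84.29°
|D| = √(500² + 1000²) ≈ 1118, ∠D ≈ 63.43°
∠T = 84.29° − 63.43° = 20.86°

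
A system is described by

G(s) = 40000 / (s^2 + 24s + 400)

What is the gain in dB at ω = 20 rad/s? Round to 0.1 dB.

38.4 dB

At s = jω = j20:
quadratic: (j20)² + 24·j20 + 400 = 0 + j480 → |·| ≈ 480, ∠ ≈ 90.00°
|G| = 40000 / 480 ≈ 83.333
Gain = 20 log₁₀(83.333) ≈ 38.42 dB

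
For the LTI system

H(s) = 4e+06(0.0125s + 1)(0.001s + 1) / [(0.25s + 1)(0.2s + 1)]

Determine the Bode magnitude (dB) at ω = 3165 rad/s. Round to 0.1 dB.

At ω = 3165 rad/s:
zero (1 + j3165·0.0125) = 1 + j39.5625 → |·| ≈ 39.575, ∠ ≈ 88.55°
zero (1 + j3165·0.001) = 1 + j3.165 → |·| ≈ 3.3192, ∠ ≈ 72.47°
pole (1 + j3165·0.25) = 1 + j791.25 → |·| ≈ 791.25, ∠ ≈ 89.93°
pole (1 + j3165·0.2) = 1 + j633 → |·| ≈ 633, ∠ ≈ 89.91°
|H| = 4e+06 · 39.575 · 3.3192 / (791.25 · 633) ≈ 1049.1
Gain = 20 log₁₀(1049.1) ≈ 60.42 dB

60.4 dB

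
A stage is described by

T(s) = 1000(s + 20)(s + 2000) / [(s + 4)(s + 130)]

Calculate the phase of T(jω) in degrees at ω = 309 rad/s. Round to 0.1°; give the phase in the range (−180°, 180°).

At s = jω = j309:
zero (s+20): 20 + j309 → |·| = √(20²+309²) = √95881 ≈ 309.65, ∠ = arctan(309/20) ≈ 86.30°
zero (s+2000): 2000 + j309 → |·| = √(2000²+309²) = √4095481 ≈ 2023.7, ∠ = arctan(309/2000) ≈ 8.78°
pole (s+4): 4 + j309 → |·| = √(4²+309²) = √95497 ≈ 309.03, ∠ = arctan(309/4) ≈ 89.26°
pole (s+130): 130 + j309 → |·| = √(130²+309²) = √112381 ≈ 335.23, ∠ = arctan(309/130) ≈ 67.18°
∠T = 95.08° − 156.44° = -61.36°

-61.4°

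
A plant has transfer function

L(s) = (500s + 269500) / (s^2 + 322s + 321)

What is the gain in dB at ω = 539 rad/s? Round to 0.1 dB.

1.0 dB

Substitute s = j539:
Numerator: 500(j539) + 269500 = 269500 + j269500
Denominator: (j539)^2 + 322(j539) + 321 = -290200 + j173558
|N| = √(269500² + 269500²) ≈ 3.8113e+05, ∠N ≈ 45.00°
|D| = √(290200² + 173558²) ≈ 3.3814e+05, ∠D ≈ 149.12°
|L| = 3.8113e+05 / 3.3814e+05 ≈ 1.1271
Gain = 20 log₁₀(1.1271) ≈ 1.04 dB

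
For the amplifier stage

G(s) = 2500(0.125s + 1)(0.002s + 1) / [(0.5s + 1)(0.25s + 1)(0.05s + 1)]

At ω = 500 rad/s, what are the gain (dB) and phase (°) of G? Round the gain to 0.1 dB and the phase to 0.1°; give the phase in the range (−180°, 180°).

-11.0 dB, -132.9°

At ω = 500 rad/s:
zero (1 + j500·0.125) = 1 + j62.5 → |·| ≈ 62.508, ∠ ≈ 89.08°
zero (1 + j500·0.002) = 1 + j1 → |·| ≈ 1.4142, ∠ ≈ 45.00°
pole (1 + j500·0.5) = 1 + j250 → |·| ≈ 250, ∠ ≈ 89.77°
pole (1 + j500·0.25) = 1 + j125 → |·| ≈ 125, ∠ ≈ 89.54°
pole (1 + j500·0.05) = 1 + j25 → |·| ≈ 25.02, ∠ ≈ 87.71°
|G| = 2500 · 62.508 · 1.4142 / (250 · 125 · 25.02) ≈ 0.28265
Gain = 20 log₁₀(0.28265) ≈ -10.98 dB
∠G = (89.08° + 45.00°) − (89.77° + 89.54° + 87.71°) = -132.94°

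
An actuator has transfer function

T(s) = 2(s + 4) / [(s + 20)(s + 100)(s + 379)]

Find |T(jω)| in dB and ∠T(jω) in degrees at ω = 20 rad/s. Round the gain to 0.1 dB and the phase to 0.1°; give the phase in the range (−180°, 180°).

At s = jω = j20:
zero (s+4): 4 + j20 → |·| = √(4²+20²) = √416 ≈ 20.396, ∠ = arctan(20/4) ≈ 78.69°
pole (s+20): 20 + j20 → |·| = √(20²+20²) = √800 ≈ 28.284, ∠ = arctan(20/20) ≈ 45.00°
pole (s+100): 100 + j20 → |·| = √(100²+20²) = √10400 ≈ 101.98, ∠ = arctan(20/100) ≈ 11.31°
pole (s+379): 379 + j20 → |·| = √(379²+20²) = √144041 ≈ 379.53, ∠ = arctan(20/379) ≈ 3.02°
|T| = 2 · 20.396 / 1.0947e+06 ≈ 3.7263e-05
Gain = 20 log₁₀(3.7263e-05) ≈ -88.57 dB
∠T = 78.69° − 59.33° = 19.36°

-88.6 dB, 19.4°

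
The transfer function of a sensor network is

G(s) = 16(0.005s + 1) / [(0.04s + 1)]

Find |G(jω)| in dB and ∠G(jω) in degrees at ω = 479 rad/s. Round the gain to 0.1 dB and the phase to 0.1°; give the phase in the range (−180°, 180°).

At ω = 479 rad/s:
zero (1 + j479·0.005) = 1 + j2.395 → |·| ≈ 2.5954, ∠ ≈ 67.34°
pole (1 + j479·0.04) = 1 + j19.16 → |·| ≈ 19.186, ∠ ≈ 87.01°
|G| = 16 · 2.5954 / (19.186) ≈ 2.1644
Gain = 20 log₁₀(2.1644) ≈ 6.71 dB
∠G = (67.34°) − (87.01°) = -19.67°

6.7 dB, -19.7°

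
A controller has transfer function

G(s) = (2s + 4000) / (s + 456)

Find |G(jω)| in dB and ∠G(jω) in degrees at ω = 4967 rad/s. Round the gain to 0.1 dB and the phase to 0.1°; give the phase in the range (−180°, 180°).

Substitute s = j4967:
Numerator: 2(j4967) + 4000 = 4000 + j9934
Denominator: (j4967) + 456 = 456 + j4967
|N| = √(4000² + 9934²) ≈ 10709, ∠N ≈ 68.07°
|D| = √(456² + 4967²) ≈ 4987.9, ∠D ≈ 84.75°
|G| = 10709 / 4987.9 ≈ 2.147
Gain = 20 log₁₀(2.147) ≈ 6.64 dB
∠G = 68.07° − 84.75° = -16.68°

6.6 dB, -16.7°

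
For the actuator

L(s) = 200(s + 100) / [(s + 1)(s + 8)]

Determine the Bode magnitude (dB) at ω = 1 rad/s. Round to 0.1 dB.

At s = jω = j1:
zero (s+100): 100 + j1 → |·| = √(100²+1²) = √10001 ≈ 100, ∠ = arctan(1/100) ≈ 0.57°
pole (s+1): 1 + j1 → |·| = √(1²+1²) = √2 ≈ 1.4142, ∠ = arctan(1/1) ≈ 45.00°
pole (s+8): 8 + j1 → |·| = √(8²+1²) = √65 ≈ 8.0623, ∠ = arctan(1/8) ≈ 7.13°
|L| = 200 · 100 / 11.402 ≈ 1754.1
Gain = 20 log₁₀(1754.1) ≈ 64.88 dB

64.9 dB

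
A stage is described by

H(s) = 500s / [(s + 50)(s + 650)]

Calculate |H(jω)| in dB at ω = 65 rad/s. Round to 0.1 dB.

-4.3 dB

At s = jω = j65:
zero at origin: s = j65 → |·| = 65, ∠ = 90.00°
pole (s+50): 50 + j65 → |·| = √(50²+65²) = √6725 ≈ 82.006, ∠ = arctan(65/50) ≈ 52.43°
pole (s+650): 650 + j65 → |·| = √(650²+65²) = √426725 ≈ 653.24, ∠ = arctan(65/650) ≈ 5.71°
|H| = 500 · 65 / 53570 ≈ 0.60668
Gain = 20 log₁₀(0.60668) ≈ -4.34 dB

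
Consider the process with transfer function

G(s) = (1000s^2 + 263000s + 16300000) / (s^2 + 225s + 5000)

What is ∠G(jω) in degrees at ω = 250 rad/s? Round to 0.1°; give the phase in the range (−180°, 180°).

Substitute s = j250:
Numerator: 1000(j250)^2 + 263000(j250) + 16300000 = -46200000 + j65750000
Denominator: (j250)^2 + 225(j250) + 5000 = -57500 + j56250
|N| = √(46200000² + 65750000²) ≈ 8.0359e+07, ∠N ≈ 125.09°
|D| = √(57500² + 56250²) ≈ 80438, ∠D ≈ 135.63°
∠G = 125.09° − 135.63° = -10.54°

-10.5°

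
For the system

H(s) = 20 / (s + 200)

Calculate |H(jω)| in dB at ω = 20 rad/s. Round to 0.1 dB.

At s = jω = j20:
pole (s+200): 200 + j20 → |·| = √(200²+20²) = √40400 ≈ 201, ∠ = arctan(20/200) ≈ 5.71°
|H| = 20 / 201 ≈ 0.099502
Gain = 20 log₁₀(0.099502) ≈ -20.04 dB

-20.0 dB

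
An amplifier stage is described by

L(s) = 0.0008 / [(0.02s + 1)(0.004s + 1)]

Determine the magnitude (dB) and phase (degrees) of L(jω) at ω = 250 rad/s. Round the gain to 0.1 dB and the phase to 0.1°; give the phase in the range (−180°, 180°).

-79.1 dB, -123.7°

At ω = 250 rad/s:
pole (1 + j250·0.02) = 1 + j5 → |·| ≈ 5.099, ∠ ≈ 78.69°
pole (1 + j250·0.004) = 1 + j1 → |·| ≈ 1.4142, ∠ ≈ 45.00°
|L| = 0.0008 · 1 / (5.099 · 1.4142) ≈ 0.00011094
Gain = 20 log₁₀(0.00011094) ≈ -79.10 dB
∠L = (0°) − (78.69° + 45.00°) = -123.69°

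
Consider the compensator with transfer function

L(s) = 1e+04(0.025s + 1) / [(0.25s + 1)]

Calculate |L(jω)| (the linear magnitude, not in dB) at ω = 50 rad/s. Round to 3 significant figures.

At ω = 50 rad/s:
zero (1 + j50·0.025) = 1 + j1.25 → |·| ≈ 1.6008, ∠ ≈ 51.34°
pole (1 + j50·0.25) = 1 + j12.5 → |·| ≈ 12.54, ∠ ≈ 85.43°
|L| = 1e+04 · 1.6008 / (12.54) ≈ 1276.6

1.28e+03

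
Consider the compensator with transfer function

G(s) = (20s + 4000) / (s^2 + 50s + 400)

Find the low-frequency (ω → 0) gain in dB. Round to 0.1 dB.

G(0) = 4000 / 400 = 10
20 log₁₀(10) ≈ 20.00 dB

20.0 dB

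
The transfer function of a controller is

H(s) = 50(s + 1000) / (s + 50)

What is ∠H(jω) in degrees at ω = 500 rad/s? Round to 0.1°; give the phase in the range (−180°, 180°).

-57.7°

At s = jω = j500:
zero (s+1000): 1000 + j500 → |·| = √(1000²+500²) = √1250000 ≈ 1118, ∠ = arctan(500/1000) ≈ 26.57°
pole (s+50): 50 + j500 → |·| = √(50²+500²) = √252500 ≈ 502.49, ∠ = arctan(500/50) ≈ 84.29°
∠H = 26.57° − 84.29° = -57.72°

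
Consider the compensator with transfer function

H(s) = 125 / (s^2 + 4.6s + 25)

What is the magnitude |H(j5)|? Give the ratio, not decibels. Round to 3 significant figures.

5.43

At s = jω = j5:
quadratic: (j5)² + 4.6·j5 + 25 = 0 + j23 → |·| ≈ 23, ∠ ≈ 90.00°
|H| = 125 / 23 ≈ 5.4348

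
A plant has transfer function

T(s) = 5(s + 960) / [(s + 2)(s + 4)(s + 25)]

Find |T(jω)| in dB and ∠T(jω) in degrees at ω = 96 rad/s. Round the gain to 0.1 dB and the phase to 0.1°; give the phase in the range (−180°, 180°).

At s = jω = j96:
zero (s+960): 960 + j96 → |·| = √(960²+96²) = √930816 ≈ 964.79, ∠ = arctan(96/960) ≈ 5.71°
pole (s+2): 2 + j96 → |·| = √(2²+96²) = √9220 ≈ 96.021, ∠ = arctan(96/2) ≈ 88.81°
pole (s+4): 4 + j96 → |·| = √(4²+96²) = √9232 ≈ 96.083, ∠ = arctan(96/4) ≈ 87.61°
pole (s+25): 25 + j96 → |·| = √(25²+96²) = √9841 ≈ 99.202, ∠ = arctan(96/25) ≈ 75.40°
|T| = 5 · 964.79 / 9.1524e+05 ≈ 0.0052707
Gain = 20 log₁₀(0.0052707) ≈ -45.56 dB
∠T = 5.71° − 251.82° = -246.11° ≡ 113.89° (principal value)

-45.6 dB, 113.9°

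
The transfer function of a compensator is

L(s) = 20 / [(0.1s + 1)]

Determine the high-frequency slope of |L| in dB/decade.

Each pole contributes −20 dB/decade at high frequency; each zero contributes +20 dB/decade.
Net: 0 zero(s) − 1 pole(s) → -20 dB/decade.

-20 dB/decade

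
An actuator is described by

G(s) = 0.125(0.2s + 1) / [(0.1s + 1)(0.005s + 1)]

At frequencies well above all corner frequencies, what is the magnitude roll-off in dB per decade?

-20 dB/decade

Each pole contributes −20 dB/decade at high frequency; each zero contributes +20 dB/decade.
Net: 1 zero(s) − 2 pole(s) → -20 dB/decade.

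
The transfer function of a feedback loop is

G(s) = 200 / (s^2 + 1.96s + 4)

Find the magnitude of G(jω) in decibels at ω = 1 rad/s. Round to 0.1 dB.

At s = jω = j1:
quadratic: (j1)² + 1.96·j1 + 4 = 3 + j1.96 → |·| ≈ 3.5835, ∠ ≈ 33.16°
|G| = 200 / 3.5835 ≈ 55.811
Gain = 20 log₁₀(55.811) ≈ 34.93 dB

34.9 dB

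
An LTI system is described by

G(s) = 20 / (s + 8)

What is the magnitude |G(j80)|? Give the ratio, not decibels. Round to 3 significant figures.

0.249

At s = jω = j80:
pole (s+8): 8 + j80 → |·| = √(8²+80²) = √6464 ≈ 80.399, ∠ = arctan(80/8) ≈ 84.29°
|G| = 20 / 80.399 ≈ 0.24876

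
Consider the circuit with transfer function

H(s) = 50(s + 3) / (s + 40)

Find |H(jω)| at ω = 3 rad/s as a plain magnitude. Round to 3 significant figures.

5.29

At s = jω = j3:
zero (s+3): 3 + j3 → |·| = √(3²+3²) = √18 ≈ 4.2426, ∠ = arctan(3/3) ≈ 45.00°
pole (s+40): 40 + j3 → |·| = √(40²+3²) = √1609 ≈ 40.112, ∠ = arctan(3/40) ≈ 4.29°
|H| = 50 · 4.2426 / 40.112 ≈ 5.2884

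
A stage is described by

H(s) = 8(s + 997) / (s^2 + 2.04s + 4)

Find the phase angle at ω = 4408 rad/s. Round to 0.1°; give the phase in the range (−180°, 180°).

At s = jω = j4408:
zero (s+997): 997 + j4408 → |·| = √(997²+4408²) = √20424473 ≈ 4519.3, ∠ = arctan(4408/997) ≈ 77.26°
quadratic: (j4408)² + 2.04·j4408 + 4 = -19430460 + j8992.32 → |·| ≈ 1.943e+07, ∠ ≈ 179.97°
∠H = 77.26° − 179.97° = -102.71°

-102.7°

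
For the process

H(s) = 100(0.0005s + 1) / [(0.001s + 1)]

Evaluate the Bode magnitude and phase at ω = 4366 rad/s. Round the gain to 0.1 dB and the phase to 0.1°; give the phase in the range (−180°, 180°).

34.6 dB, -11.7°

At ω = 4366 rad/s:
zero (1 + j4366·0.0005) = 1 + j2.183 → |·| ≈ 2.4011, ∠ ≈ 65.39°
pole (1 + j4366·0.001) = 1 + j4.366 → |·| ≈ 4.4791, ∠ ≈ 77.10°
|H| = 100 · 2.4011 / (4.4791) ≈ 53.607
Gain = 20 log₁₀(53.607) ≈ 34.58 dB
∠H = (65.39°) − (77.10°) = -11.71°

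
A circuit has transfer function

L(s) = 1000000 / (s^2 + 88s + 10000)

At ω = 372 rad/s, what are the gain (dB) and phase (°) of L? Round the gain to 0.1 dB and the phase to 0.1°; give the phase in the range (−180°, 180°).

17.6 dB, -165.7°

At s = jω = j372:
quadratic: (j372)² + 88·j372 + 10000 = -128384 + j32736 → |·| ≈ 1.3249e+05, ∠ ≈ 165.70°
|L| = 1000000 / 1.3249e+05 ≈ 7.5477
Gain = 20 log₁₀(7.5477) ≈ 17.56 dB
∠L = 0.00° − 165.70° = -165.70°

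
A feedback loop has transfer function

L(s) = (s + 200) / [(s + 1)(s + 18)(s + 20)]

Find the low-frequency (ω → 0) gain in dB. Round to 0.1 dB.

-5.1 dB

L(0) = 1·200 / (1·18·20) ≈ 0.55556
20 log₁₀(0.55556) ≈ -5.11 dB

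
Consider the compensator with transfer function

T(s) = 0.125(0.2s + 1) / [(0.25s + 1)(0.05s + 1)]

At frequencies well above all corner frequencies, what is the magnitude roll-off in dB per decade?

-20 dB/decade

Each pole contributes −20 dB/decade at high frequency; each zero contributes +20 dB/decade.
Net: 1 zero(s) − 2 pole(s) → -20 dB/decade.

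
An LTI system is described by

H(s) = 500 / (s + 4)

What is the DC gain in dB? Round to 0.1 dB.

H(0) = 500 / (4) = 125
20 log₁₀(125) ≈ 41.94 dB

41.9 dB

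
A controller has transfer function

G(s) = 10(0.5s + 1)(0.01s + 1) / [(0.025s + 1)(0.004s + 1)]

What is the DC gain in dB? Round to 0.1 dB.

20.0 dB

G(0) = 10 · 1 / 1 = 10
20 log₁₀(10) ≈ 20.00 dB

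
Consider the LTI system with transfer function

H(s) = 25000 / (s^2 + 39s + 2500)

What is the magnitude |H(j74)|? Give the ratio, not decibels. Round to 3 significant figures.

At s = jω = j74:
quadratic: (j74)² + 39·j74 + 2500 = -2976 + j2886 → |·| ≈ 4145.5, ∠ ≈ 135.88°
|H| = 25000 / 4145.5 ≈ 6.0306

6.03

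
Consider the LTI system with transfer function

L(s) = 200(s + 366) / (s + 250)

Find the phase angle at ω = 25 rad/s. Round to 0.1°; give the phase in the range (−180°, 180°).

-1.8°

At s = jω = j25:
zero (s+366): 366 + j25 → |·| = √(366²+25²) = √134581 ≈ 366.85, ∠ = arctan(25/366) ≈ 3.91°
pole (s+250): 250 + j25 → |·| = √(250²+25²) = √63125 ≈ 251.25, ∠ = arctan(25/250) ≈ 5.71°
∠L = 3.91° − 5.71° = -1.80°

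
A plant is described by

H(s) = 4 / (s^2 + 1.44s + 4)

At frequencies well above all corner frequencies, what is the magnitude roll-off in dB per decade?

-40 dB/decade

Each pole contributes −20 dB/decade at high frequency; each zero contributes +20 dB/decade.
Net: 0 zero(s) − 2 pole(s) → -40 dB/decade.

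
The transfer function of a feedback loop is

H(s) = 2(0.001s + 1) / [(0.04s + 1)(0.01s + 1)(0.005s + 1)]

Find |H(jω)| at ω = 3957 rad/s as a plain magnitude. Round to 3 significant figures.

At ω = 3957 rad/s:
zero (1 + j3957·0.001) = 1 + j3.957 → |·| ≈ 4.0814, ∠ ≈ 75.82°
pole (1 + j3957·0.04) = 1 + j158.28 → |·| ≈ 158.28, ∠ ≈ 89.64°
pole (1 + j3957·0.01) = 1 + j39.57 → |·| ≈ 39.583, ∠ ≈ 88.55°
pole (1 + j3957·0.005) = 1 + j19.785 → |·| ≈ 19.81, ∠ ≈ 87.11°
|H| = 2 · 4.0814 / (158.28 · 39.583 · 19.81) ≈ 6.5769e-05

6.58e-05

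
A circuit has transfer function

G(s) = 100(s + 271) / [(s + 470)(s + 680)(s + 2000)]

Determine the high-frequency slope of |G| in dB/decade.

Each pole contributes −20 dB/decade at high frequency; each zero contributes +20 dB/decade.
Net: 1 zero(s) − 3 pole(s) → -40 dB/decade.

-40 dB/decade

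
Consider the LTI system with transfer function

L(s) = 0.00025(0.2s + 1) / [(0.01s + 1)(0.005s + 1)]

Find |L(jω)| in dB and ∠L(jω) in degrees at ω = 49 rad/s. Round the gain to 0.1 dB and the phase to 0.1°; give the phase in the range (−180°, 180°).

-53.4 dB, 44.3°

At ω = 49 rad/s:
zero (1 + j49·0.2) = 1 + j9.8 → |·| ≈ 9.8509, ∠ ≈ 84.17°
pole (1 + j49·0.01) = 1 + j0.49 → |·| ≈ 1.1136, ∠ ≈ 26.10°
pole (1 + j49·0.005) = 1 + j0.245 → |·| ≈ 1.0296, ∠ ≈ 13.77°
|L| = 0.00025 · 9.8509 / (1.1136 · 1.0296) ≈ 0.0021479
Gain = 20 log₁₀(0.0021479) ≈ -53.36 dB
∠L = (84.17°) − (26.10° + 13.77°) = 44.30°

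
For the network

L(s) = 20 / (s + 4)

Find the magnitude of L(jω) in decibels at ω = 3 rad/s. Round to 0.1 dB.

12.0 dB

At s = jω = j3:
pole (s+4): 4 + j3 → |·| = √(4²+3²) = √25 ≈ 5, ∠ = arctan(3/4) ≈ 36.87°
|L| = 20 / 5 ≈ 4
Gain = 20 log₁₀(4) ≈ 12.04 dB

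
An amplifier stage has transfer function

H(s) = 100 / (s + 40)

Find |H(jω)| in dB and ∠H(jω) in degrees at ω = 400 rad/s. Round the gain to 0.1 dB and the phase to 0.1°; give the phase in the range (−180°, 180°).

-12.1 dB, -84.3°

At s = jω = j400:
pole (s+40): 40 + j400 → |·| = √(40²+400²) = √161600 ≈ 402, ∠ = arctan(400/40) ≈ 84.29°
|H| = 100 / 402 ≈ 0.24876
Gain = 20 log₁₀(0.24876) ≈ -12.08 dB
∠H = 0.00° − 84.29° = -84.29°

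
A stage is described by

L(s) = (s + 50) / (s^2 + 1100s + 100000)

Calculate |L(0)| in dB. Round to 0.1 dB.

L(0) = 50 / 100000 = 0.0005
20 log₁₀(0.0005) ≈ -66.02 dB

-66.0 dB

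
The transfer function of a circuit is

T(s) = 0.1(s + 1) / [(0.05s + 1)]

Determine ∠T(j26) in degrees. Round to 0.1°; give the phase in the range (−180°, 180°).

35.4°

At ω = 26 rad/s:
zero (1 + j26·1) = 1 + j26 → |·| ≈ 26.019, ∠ ≈ 87.80°
pole (1 + j26·0.05) = 1 + j1.3 → |·| ≈ 1.6401, ∠ ≈ 52.43°
∠T = (87.80°) − (52.43°) = 35.37°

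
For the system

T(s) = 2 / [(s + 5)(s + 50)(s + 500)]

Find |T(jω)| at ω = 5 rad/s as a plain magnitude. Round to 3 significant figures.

At s = jω = j5:
pole (s+5): 5 + j5 → |·| = √(5²+5²) = √50 ≈ 7.0711, ∠ = arctan(5/5) ≈ 45.00°
pole (s+50): 50 + j5 → |·| = √(50²+5²) = √2525 ≈ 50.249, ∠ = arctan(5/50) ≈ 5.71°
pole (s+500): 500 + j5 → |·| = √(500²+5²) = √250025 ≈ 500.02, ∠ = arctan(5/500) ≈ 0.57°
|T| = 2 / 1.7766e+05 ≈ 1.1257e-05

1.13e-05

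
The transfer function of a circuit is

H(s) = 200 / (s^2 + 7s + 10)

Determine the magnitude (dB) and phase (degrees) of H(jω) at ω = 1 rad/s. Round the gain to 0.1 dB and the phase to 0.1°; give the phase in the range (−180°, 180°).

Substitute s = j1:
Numerator: 200 = 200 + j0
Denominator: (j1)^2 + 7(j1) + 10 = 9 + j7
|N| = √(200² + 0²) ≈ 200, ∠N ≈ 0.00°
|D| = √(9² + 7²) ≈ 11.402, ∠D ≈ 37.87°
|H| = 200 / 11.402 ≈ 17.541
Gain = 20 log₁₀(17.541) ≈ 24.88 dB
∠H = 0.00° − 37.87° = -37.87°

24.9 dB, -37.9°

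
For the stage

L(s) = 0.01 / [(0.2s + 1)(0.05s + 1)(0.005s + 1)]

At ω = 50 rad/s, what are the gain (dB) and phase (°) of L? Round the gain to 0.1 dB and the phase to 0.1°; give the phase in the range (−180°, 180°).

-68.9 dB, -166.5°

At ω = 50 rad/s:
pole (1 + j50·0.2) = 1 + j10 → |·| ≈ 10.05, ∠ ≈ 84.29°
pole (1 + j50·0.05) = 1 + j2.5 → |·| ≈ 2.6926, ∠ ≈ 68.20°
pole (1 + j50·0.005) = 1 + j0.25 → |·| ≈ 1.0308, ∠ ≈ 14.04°
|L| = 0.01 · 1 / (10.05 · 2.6926 · 1.0308) ≈ 0.0003585
Gain = 20 log₁₀(0.0003585) ≈ -68.91 dB
∠L = (0°) − (84.29° + 68.20° + 14.04°) = -166.53°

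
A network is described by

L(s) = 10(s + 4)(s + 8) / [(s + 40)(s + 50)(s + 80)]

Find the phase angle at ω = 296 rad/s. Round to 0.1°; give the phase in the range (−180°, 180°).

At s = jω = j296:
zero (s+4): 4 + j296 → |·| = √(4²+296²) = √87632 ≈ 296.03, ∠ = arctan(296/4) ≈ 89.23°
zero (s+8): 8 + j296 → |·| = √(8²+296²) = √87680 ≈ 296.11, ∠ = arctan(296/8) ≈ 88.45°
pole (s+40): 40 + j296 → |·| = √(40²+296²) = √89216 ≈ 298.69, ∠ = arctan(296/40) ≈ 82.30°
pole (s+50): 50 + j296 → |·| = √(50²+296²) = √90116 ≈ 300.19, ∠ = arctan(296/50) ≈ 80.41°
pole (s+80): 80 + j296 → |·| = √(80²+296²) = √94016 ≈ 306.62, ∠ = arctan(296/80) ≈ 74.88°
∠L = 177.68° − 237.59° = -59.91°

-59.9°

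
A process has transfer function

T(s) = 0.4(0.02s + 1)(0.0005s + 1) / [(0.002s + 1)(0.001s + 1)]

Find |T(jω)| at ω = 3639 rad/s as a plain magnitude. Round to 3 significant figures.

2.18

At ω = 3639 rad/s:
zero (1 + j3639·0.02) = 1 + j72.78 → |·| ≈ 72.787, ∠ ≈ 89.21°
zero (1 + j3639·0.0005) = 1 + j1.8195 → |·| ≈ 2.0762, ∠ ≈ 61.21°
pole (1 + j3639·0.002) = 1 + j7.278 → |·| ≈ 7.3464, ∠ ≈ 82.18°
pole (1 + j3639·0.001) = 1 + j3.639 → |·| ≈ 3.7739, ∠ ≈ 74.63°
|T| = 0.4 · 72.787 · 2.0762 / (7.3464 · 3.7739) ≈ 2.1803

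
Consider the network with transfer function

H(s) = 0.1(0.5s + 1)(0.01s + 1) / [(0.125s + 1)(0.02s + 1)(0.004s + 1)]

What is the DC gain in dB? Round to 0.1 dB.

-20.0 dB

H(0) = 0.1 · 1 / 1 = 0.1
20 log₁₀(0.1) ≈ -20.00 dB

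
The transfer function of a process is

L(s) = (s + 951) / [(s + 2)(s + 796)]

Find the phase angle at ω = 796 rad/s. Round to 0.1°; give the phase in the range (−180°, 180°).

At s = jω = j796:
zero (s+951): 951 + j796 → |·| = √(951²+796²) = √1538017 ≈ 1240.2, ∠ = arctan(796/951) ≈ 39.93°
pole (s+2): 2 + j796 → |·| = √(2²+796²) = √633620 ≈ 796, ∠ = arctan(796/2) ≈ 89.86°
pole (s+796): 796 + j796 → |·| = √(796²+796²) = √1267232 ≈ 1125.7, ∠ = arctan(796/796) ≈ 45.00°
∠L = 39.93° − 134.86° = -94.93°

-94.9°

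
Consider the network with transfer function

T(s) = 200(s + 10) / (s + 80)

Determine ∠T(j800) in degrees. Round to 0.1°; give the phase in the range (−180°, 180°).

5.0°

At s = jω = j800:
zero (s+10): 10 + j800 → |·| = √(10²+800²) = √640100 ≈ 800.06, ∠ = arctan(800/10) ≈ 89.28°
pole (s+80): 80 + j800 → |·| = √(80²+800²) = √646400 ≈ 803.99, ∠ = arctan(800/80) ≈ 84.29°
∠T = 89.28° − 84.29° = 4.99°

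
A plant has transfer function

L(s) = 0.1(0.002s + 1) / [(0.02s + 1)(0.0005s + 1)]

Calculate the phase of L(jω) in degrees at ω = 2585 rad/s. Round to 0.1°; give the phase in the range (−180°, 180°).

-62.1°

At ω = 2585 rad/s:
zero (1 + j2585·0.002) = 1 + j5.17 → |·| ≈ 5.2658, ∠ ≈ 79.05°
pole (1 + j2585·0.02) = 1 + j51.7 → |·| ≈ 51.71, ∠ ≈ 88.89°
pole (1 + j2585·0.0005) = 1 + j1.2925 → |·| ≈ 1.6342, ∠ ≈ 52.27°
∠L = (79.05°) − (88.89° + 52.27°) = -62.11°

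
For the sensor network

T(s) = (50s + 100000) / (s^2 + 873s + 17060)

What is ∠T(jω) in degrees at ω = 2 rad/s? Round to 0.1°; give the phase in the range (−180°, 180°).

-5.8°

Substitute s = j2:
Numerator: 50(j2) + 100000 = 100000 + j100
Denominator: (j2)^2 + 873(j2) + 17060 = 17056 + j1746
|N| = √(100000² + 100²) ≈ 1e+05, ∠N ≈ 0.06°
|D| = √(17056² + 1746²) ≈ 17145, ∠D ≈ 5.84°
∠T = 0.06° − 5.84° = -5.78°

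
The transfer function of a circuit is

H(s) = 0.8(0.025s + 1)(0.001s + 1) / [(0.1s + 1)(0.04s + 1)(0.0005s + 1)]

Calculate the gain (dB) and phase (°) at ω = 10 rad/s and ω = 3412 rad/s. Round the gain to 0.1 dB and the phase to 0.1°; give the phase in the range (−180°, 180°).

ω = 10: -5.3 dB, -52.5°; ω = 3412: -51.6 dB, -76.0°

At ω = 10 rad/s:
zero (1 + j10·0.025) = 1 + j0.25 → |·| ≈ 1.0308, ∠ ≈ 14.04°
zero (1 + j10·0.001) = 1 + j0.01 → |·| ≈ 1, ∠ ≈ 0.57°
pole (1 + j10·0.1) = 1 + j1 → |·| ≈ 1.4142, ∠ ≈ 45.00°
pole (1 + j10·0.04) = 1 + j0.4 → |·| ≈ 1.077, ∠ ≈ 21.80°
pole (1 + j10·0.0005) = 1 + j0.005 → |·| ≈ 1, ∠ ≈ 0.29°
|H| = 0.8 · 1.0308 · 1 / (1.4142 · 1.077 · 1) ≈ 0.54142
Gain = 20 log₁₀(0.54142) ≈ -5.33 dB
∠H = (14.04° + 0.57°) − (45.00° + 21.80° + 0.29°) = -52.48°

At ω = 3412 rad/s:
zero (1 + j3412·0.025) = 1 + j85.3 → |·| ≈ 85.306, ∠ ≈ 89.33°
zero (1 + j3412·0.001) = 1 + j3.412 → |·| ≈ 3.5555, ∠ ≈ 73.67°
pole (1 + j3412·0.1) = 1 + j341.2 → |·| ≈ 341.2, ∠ ≈ 89.83°
pole (1 + j3412·0.04) = 1 + j136.48 → |·| ≈ 136.48, ∠ ≈ 89.58°
pole (1 + j3412·0.0005) = 1 + j1.706 → |·| ≈ 1.9775, ∠ ≈ 59.62°
|H| = 0.8 · 85.306 · 3.5555 / (341.2 · 136.48 · 1.9775) ≈ 0.002635
Gain = 20 log₁₀(0.002635) ≈ -51.58 dB
∠H = (89.33° + 73.67°) − (89.83° + 89.58° + 59.62°) = -76.03°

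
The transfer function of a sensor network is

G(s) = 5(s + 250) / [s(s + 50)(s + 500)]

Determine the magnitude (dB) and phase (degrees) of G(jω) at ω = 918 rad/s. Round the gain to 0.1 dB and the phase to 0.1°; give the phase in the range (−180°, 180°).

-105.4 dB, -163.5°

At s = jω = j918:
zero (s+250): 250 + j918 → |·| = √(250²+918²) = √905224 ≈ 951.43, ∠ = arctan(918/250) ≈ 74.77°
pole (s+50): 50 + j918 → |·| = √(50²+918²) = √845224 ≈ 919.36, ∠ = arctan(918/50) ≈ 86.88°
pole (s+500): 500 + j918 → |·| = √(500²+918²) = √1092724 ≈ 1045.3, ∠ = arctan(918/500) ≈ 61.42°
pole at origin: |s| = 918, ∠ = 90.00° (in denominator)
|G| = 5 · 951.43 / 8.822e+08 ≈ 5.3924e-06
Gain = 20 log₁₀(5.3924e-06) ≈ -105.36 dB
∠G = 74.77° − 238.30° = -163.53°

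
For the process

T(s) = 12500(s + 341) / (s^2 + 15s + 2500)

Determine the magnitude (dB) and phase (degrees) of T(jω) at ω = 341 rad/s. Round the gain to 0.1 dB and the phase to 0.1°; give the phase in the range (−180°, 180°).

At s = jω = j341:
zero (s+341): 341 + j341 → |·| = √(341²+341²) = √232562 ≈ 482.25, ∠ = arctan(341/341) ≈ 45.00°
quadratic: (j341)² + 15·j341 + 2500 = -113781 + j5115 → |·| ≈ 1.139e+05, ∠ ≈ 177.43°
|T| = 12500 · 482.25 / 1.139e+05 ≈ 52.925
Gain = 20 log₁₀(52.925) ≈ 34.47 dB
∠T = 45.00° − 177.43° = -132.43°

34.5 dB, -132.4°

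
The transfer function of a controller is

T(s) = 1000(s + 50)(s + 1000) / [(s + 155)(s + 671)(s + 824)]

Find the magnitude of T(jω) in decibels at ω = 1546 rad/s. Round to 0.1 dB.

At s = jω = j1546:
zero (s+50): 50 + j1546 → |·| = √(50²+1546²) = √2392616 ≈ 1546.8, ∠ = arctan(1546/50) ≈ 88.15°
zero (s+1000): 1000 + j1546 → |·| = √(1000²+1546²) = √3390116 ≈ 1841.2, ∠ = arctan(1546/1000) ≈ 57.10°
pole (s+155): 155 + j1546 → |·| = √(155²+1546²) = √2414141 ≈ 1553.8, ∠ = arctan(1546/155) ≈ 84.27°
pole (s+671): 671 + j1546 → |·| = √(671²+1546²) = √2840357 ≈ 1685.3, ∠ = arctan(1546/671) ≈ 66.54°
pole (s+824): 824 + j1546 → |·| = √(824²+1546²) = √3069092 ≈ 1751.9, ∠ = arctan(1546/824) ≈ 61.94°
|T| = 1000 · 2.848e+06 / 4.5876e+09 ≈ 0.6208
Gain = 20 log₁₀(0.6208) ≈ -4.14 dB

-4.1 dB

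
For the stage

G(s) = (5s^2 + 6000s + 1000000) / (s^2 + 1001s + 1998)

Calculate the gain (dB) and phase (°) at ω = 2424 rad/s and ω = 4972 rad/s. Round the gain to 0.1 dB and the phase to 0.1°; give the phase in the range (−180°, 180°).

Substitute s = j2424:
Numerator: 5(j2424)^2 + 6000(j2424) + 1000000 = -28378880 + j14544000
Denominator: (j2424)^2 + 1001(j2424) + 1998 = -5873778 + j2426424
|N| = √(28378880² + 14544000²) ≈ 3.1889e+07, ∠N ≈ 152.87°
|D| = √(5873778² + 2426424²) ≈ 6.3552e+06, ∠D ≈ 157.55°
|G| = 3.1889e+07 / 6.3552e+06 ≈ 5.0178
Gain = 20 log₁₀(5.0178) ≈ 14.01 dB
∠G = 152.87° − 157.55° = -4.68°

Substitute s = j4972:
Numerator: 5(j4972)^2 + 6000(j4972) + 1000000 = -122603920 + j29832000
Denominator: (j4972)^2 + 1001(j4972) + 1998 = -24718786 + j4976972
|N| = √(122603920² + 29832000²) ≈ 1.2618e+08, ∠N ≈ 166.32°
|D| = √(24718786² + 4976972²) ≈ 2.5215e+07, ∠D ≈ 168.62°
|G| = 1.2618e+08 / 2.5215e+07 ≈ 5.0042
Gain = 20 log₁₀(5.0042) ≈ 13.99 dB
∠G = 166.32° − 168.62° = -2.30°

ω = 2424: 14.0 dB, -4.7°; ω = 4972: 14.0 dB, -2.3°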